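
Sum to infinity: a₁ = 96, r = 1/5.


S∞ = a₁/(1-r) = 96/(1 - 1/5)
= 96/(4/5)
= 120

S∞ = 120


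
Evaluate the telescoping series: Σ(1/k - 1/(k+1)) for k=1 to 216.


Telescoping: adjacent terms cancel.
= 1/1 - 1/217
= 1 - 1/217 = 216/217

Sum = 216/217


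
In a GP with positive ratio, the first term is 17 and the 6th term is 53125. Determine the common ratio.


r^(n-1) = aₙ/a₁
r^5 = 53125/17 = 3125
r = 3125^(1/5)
= 5

r = 5


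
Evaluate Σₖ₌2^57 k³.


Σₖ₌2^57 k³ = [57·58/2]² − [1·2/2]²
= 2732409 − 1 = 2732408

Σk³ = 2732408


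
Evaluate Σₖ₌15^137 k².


Σₖ₌15^137 k² = Σₖ₌₁^137 k² − Σₖ₌₁^14 k²
= 137·138·275/6 − 14·15·29/6
= 866525 − 1015 = 865510

Σk² = 865510


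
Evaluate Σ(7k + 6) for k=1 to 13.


Σ(7k+6) = 7·Σk + 6·n
= 7·91 + 6·13
= 637 + 78 = 715

Σ = 715


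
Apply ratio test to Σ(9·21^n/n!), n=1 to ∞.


aₙ = 9·21^n/n!
a_{n+1}/aₙ = 21^(n+1)/(n+1)! × n!/21^n  (constant 9 cancels)
= 21/(n+1)
L = lim(n→∞) 21/(n+1) = 0
L < 1 → series CONVERGES

Converges (ratio test: L = 0 < 1)


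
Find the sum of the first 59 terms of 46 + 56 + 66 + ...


aₙ = 46 + (59-1)×10 = 626
Sₙ = n(a₁+aₙ)/2 = 59×(46+626)/2
= 59×672/2 = 19824

S_59 = 19824


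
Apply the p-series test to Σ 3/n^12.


p-series test: Σ c/n^p converges if p > 1, diverges if p ≤ 1 (constant c > 0 doesn't affect convergence).
p = 12
12 > 1 → CONVERGES

Converges (p = 12 > 1)


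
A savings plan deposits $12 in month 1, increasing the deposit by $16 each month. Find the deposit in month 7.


aₙ = a₁ + (n-1)d
= 12 + (7-1)×16
= 12 + 96
= 108

a_7 = 108


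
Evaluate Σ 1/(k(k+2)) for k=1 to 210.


1/(k(k+2)) = (1/2)·(1/k - 1/(k+2)) (partial fractions)
Telescoping: Σ = (1/2)·(1 + 1/2 - 1/211 - 1/212) = 66675/89464

Sum = 66675/89464


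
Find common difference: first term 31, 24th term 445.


d = (aₙ - a₁)/(n-1)
= (445 - 31)/(24-1)
= 414/23 = 18

d = 18


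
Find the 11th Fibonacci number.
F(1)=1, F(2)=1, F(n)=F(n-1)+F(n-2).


Fibonacci sequence: 1, 1, 2, 3, 5, 8, 13, 21, 34, 55, 89
F(11) = 89

F(11) = 89


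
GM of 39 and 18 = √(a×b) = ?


GM = √(39×18) = √702 = 26.4953

GM = 26.4953


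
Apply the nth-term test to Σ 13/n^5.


lim(n→∞) 13/n^5 = 0
lim aₙ = 0 → nth-term test is INCONCLUSIVE
(Need other tests; this is actually a convergent p-series with p=5 > 1)

Inconclusive (lim aₙ = 0; need another test)


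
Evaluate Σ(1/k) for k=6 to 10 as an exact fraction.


Σₖ₌6^10 1/k = 1/6 + 1/7 + 1/8 + 1/9 + 1/10
= 1627/2520
≈ 0.6456

Sum = 1627/2520 ≈ 0.6456


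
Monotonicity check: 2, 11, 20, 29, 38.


Differences: 9, 9, 9, 9
All differences > 0 → strictly INCREASING

Monotonically increasing


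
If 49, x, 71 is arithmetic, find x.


AM = (49 + 71)/2 = 120/2 = 60

AM = 60


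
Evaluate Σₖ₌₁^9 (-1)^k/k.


S = -1 + 1/2 - 1/3 + 1/4 - 1/5 + 1/6 - 1/7 + 1/8 ± ...
= -0.7456
(Full series converges to -ln(2) ≈ -0.6931)

S_9 = -0.7456


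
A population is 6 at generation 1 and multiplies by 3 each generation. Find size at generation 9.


aₙ = a₁·r^(n-1)
= 6×3^8
= 6×6561
= 39366

a_9 = 39366


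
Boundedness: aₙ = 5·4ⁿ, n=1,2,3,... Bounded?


aₙ = 5·4ⁿ → as n→∞, aₙ→∞ (since base 4 > 1)
No finite upper bound exists
The sequence is UNBOUNDED

Unbounded (aₙ → ∞ as n → ∞)


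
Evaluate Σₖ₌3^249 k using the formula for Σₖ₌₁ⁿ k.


Σₖ₌3^249 k = Σₖ₌₁^249 k − Σₖ₌₁^2 k
= 249·250/2 − 2·3/2
= 31125 − 3 = 31122

Σk = 31122


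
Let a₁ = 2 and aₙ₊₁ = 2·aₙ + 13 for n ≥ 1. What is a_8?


Computing step by step:
a_1 = 2
a_2 = 17
a_3 = 47
a_4 = 107
a_5 = 227
a_6 = 467
a_7 = 947
a_8 = 1907


a_8 = 1907


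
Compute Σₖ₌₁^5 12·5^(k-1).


Sₙ = 12×(5^5 - 1)/(5 - 1)
= 12×(3125 - 1)/4
= 12×3124/4
= 9372

S_5 = 9372


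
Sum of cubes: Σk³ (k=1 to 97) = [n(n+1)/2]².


n(n+1)/2 = 97×98/2 = 4753
Σk³ = 4753² = 22591009

Σk³ = 22591009


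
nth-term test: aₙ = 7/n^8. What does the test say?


lim(n→∞) 7/n^8 = 0
lim aₙ = 0 → nth-term test is INCONCLUSIVE
(Need other tests; this is actually a convergent p-series with p=8 > 1)

Inconclusive (lim aₙ = 0; need another test)


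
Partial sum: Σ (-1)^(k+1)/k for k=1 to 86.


S = 1 - 1/2 + 1/3 - 1/4 + 1/5 - 1/6 + 1/7 - 1/8 ± ...
= 0.6874
(Full series converges to +ln(2) ≈ +0.6931)

S_86 = 0.6874


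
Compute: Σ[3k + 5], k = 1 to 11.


Σ(3k+5) = 3·Σk + 5·n
= 3·66 + 5·11
= 198 + 55 = 253

Σ = 253


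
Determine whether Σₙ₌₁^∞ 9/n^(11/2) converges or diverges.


p-series test: Σ c/n^p converges if p > 1, diverges if p ≤ 1 (constant c > 0 doesn't affect convergence).
p = 11/2
11/2 > 1 → CONVERGES

Converges (p = 11/2 > 1)


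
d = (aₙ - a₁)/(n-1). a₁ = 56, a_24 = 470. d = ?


d = (aₙ - a₁)/(n-1)
= (470 - 56)/(24-1)
= 414/23 = 18

d = 18


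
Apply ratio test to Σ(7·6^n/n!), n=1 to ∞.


aₙ = 7·6^n/n!
a_{n+1}/aₙ = 6^(n+1)/(n+1)! × n!/6^n  (constant 7 cancels)
= 6/(n+1)
L = lim(n→∞) 6/(n+1) = 0
L < 1 → series CONVERGES

Converges (ratio test: L = 0 < 1)


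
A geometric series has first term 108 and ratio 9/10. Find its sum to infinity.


S∞ = a₁/(1-r) = 108/(1 - 9/10)
= 108/(1/10)
= 1080

S∞ = 1080


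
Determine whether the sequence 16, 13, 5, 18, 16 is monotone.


Differences: -3, -8, 13, -2
Difference at position 3 is +13 (> 0) but position 1 is -3 (< 0) — sequence both rises and falls
→ NOT monotonic

Not monotonic


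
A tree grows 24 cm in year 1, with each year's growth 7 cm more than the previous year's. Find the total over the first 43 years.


aₙ = 24 + (43-1)×7 = 318
Sₙ = n(a₁+aₙ)/2 = 43×(24+318)/2
= 43×342/2 = 7353

S_43 = 7353


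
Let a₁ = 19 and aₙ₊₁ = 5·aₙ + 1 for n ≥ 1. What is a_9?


Computing step by step:
a_1 = 19
a_2 = 96
a_3 = 481
a_4 = 2406
a_5 = 12031
a_6 = 60156
a_7 = 300781
a_8 = 1503906
a_9 = 7519531


a_9 = 7519531


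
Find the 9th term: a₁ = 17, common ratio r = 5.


aₙ = a₁·r^(n-1)
= 17×5^8
= 17×390625
= 6640625

a_9 = 6640625


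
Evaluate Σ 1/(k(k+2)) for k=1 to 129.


1/(k(k+2)) = (1/2)·(1/k - 1/(k+2)) (partial fractions)
Telescoping: Σ = (1/2)·(1 + 1/2 - 1/130 - 1/131) = 6321/8515

Sum = 6321/8515


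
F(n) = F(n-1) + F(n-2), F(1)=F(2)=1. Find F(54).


Fibonacci sequence: 1, 1, 2, 3, 5, 8, 13, 21, 34, 55, 89, ...
F(54) = 86267571272

F(54) = 86267571272


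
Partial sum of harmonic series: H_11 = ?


H_11 = 1/1 + 1/2 + 1/3 + ... + 1/11
= 83711/27720
≈ 3.0199

H_11 = 83711/27720 ≈ 3.0199


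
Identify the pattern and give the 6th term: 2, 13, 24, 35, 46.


Pattern: arithmetic (d=11)
Terms: 2, 13, 24, 35, 46
Next term = 57

Next term = 57


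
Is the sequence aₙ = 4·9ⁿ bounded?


aₙ = 4·9ⁿ → as n→∞, aₙ→∞ (since base 9 > 1)
No finite upper bound exists
The sequence is UNBOUNDED

Unbounded (aₙ → ∞ as n → ∞)


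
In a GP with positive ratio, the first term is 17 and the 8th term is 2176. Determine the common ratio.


r^(n-1) = aₙ/a₁
r^7 = 2176/17 = 128
r = 128^(1/7)
= 2

r = 2


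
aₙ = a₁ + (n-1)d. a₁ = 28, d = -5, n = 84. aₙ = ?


aₙ = a₁ + (n-1)d
= 28 + (84-1)×-5
= 28 - 415
= -387

a_84 = -387


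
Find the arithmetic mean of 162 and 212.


AM = (162 + 212)/2 = 374/2 = 187

AM = 187


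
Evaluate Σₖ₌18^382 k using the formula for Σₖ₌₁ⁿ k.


Σₖ₌18^382 k = Σₖ₌₁^382 k − Σₖ₌₁^17 k
= 382·383/2 − 17·18/2
= 73153 − 153 = 73000

Σk = 73000


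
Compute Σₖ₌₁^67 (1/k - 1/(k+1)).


Telescoping: adjacent terms cancel.
= 1/1 - 1/68
= 1 - 1/68 = 67/68

Sum = 67/68


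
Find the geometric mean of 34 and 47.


GM = √(34×47) = √1598 = 39.975

GM = 39.975


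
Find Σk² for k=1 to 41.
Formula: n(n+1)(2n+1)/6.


n = 41
n(n+1)(2n+1)/6 = 41×42×83/6
= 142926/6 = 23821

Σk² = 23821


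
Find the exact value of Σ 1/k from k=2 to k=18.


Σₖ₌2^18 1/k = 1/2 + 1/3 + 1/4 + ... + 1/18
= 10190221/4084080
≈ 2.4951

Sum = 10190221/4084080 ≈ 2.4951


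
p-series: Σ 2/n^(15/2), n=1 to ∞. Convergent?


p-series test: Σ c/n^p converges if p > 1, diverges if p ≤ 1 (constant c > 0 doesn't affect convergence).
p = 15/2
15/2 > 1 → CONVERGES

Converges (p = 15/2 > 1)


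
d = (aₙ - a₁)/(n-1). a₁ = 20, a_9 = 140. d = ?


d = (aₙ - a₁)/(n-1)
= (140 - 20)/(9-1)
= 120/8 = 15

d = 15


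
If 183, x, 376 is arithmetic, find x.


AM = (183 + 376)/2 = 559/2 = 279.5

AM = 279.5


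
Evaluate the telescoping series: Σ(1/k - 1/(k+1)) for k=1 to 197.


Telescoping: adjacent terms cancel.
= 1/1 - 1/198
= 1 - 1/198 = 197/198

Sum = 197/198


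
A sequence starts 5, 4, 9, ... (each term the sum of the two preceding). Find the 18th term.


Computing iteratively: 5, 4, 9, 13, 22, 35, 57, 92, 149, 241, 390, 631, ...
a_18 = 11323

a_18 = 11323


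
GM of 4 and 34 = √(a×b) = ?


GM = √(4×34) = √136 = 11.6619

GM = 11.6619


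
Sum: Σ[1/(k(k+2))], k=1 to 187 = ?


1/(k(k+2)) = (1/2)·(1/k - 1/(k+2)) (partial fractions)
Telescoping: Σ = (1/2)·(1 + 1/2 - 1/188 - 1/189) = 52921/71064

Sum = 52921/71064


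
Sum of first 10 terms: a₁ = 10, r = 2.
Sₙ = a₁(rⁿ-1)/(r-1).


Sₙ = 10×(2^10 - 1)/(2 - 1)
= 10×(1024 - 1)/1
= 10×1023/1
= 10230

S_10 = 10230


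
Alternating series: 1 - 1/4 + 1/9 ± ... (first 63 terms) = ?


S = 1 - 1/4 + 1/9 - 1/16 + 1/25 - 1/36 + 1/49 - 1/64 ± ...
= 0.8226
(Full series converges to +π²/12 ≈ +0.8225)

S_63 = 0.8226


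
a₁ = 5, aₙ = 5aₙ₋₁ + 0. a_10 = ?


Computing step by step:
a_1 = 5
a_2 = 25
a_3 = 125
a_4 = 625
a_5 = 3125
a_6 = 15625
a_7 = 78125
a_8 = 390625
a_9 = 1953125
a_10 = 9765625


a_10 = 9765625


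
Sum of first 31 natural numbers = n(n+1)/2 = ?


n(n+1)/2 = 31×32/2 = 992/2 = 496

Σk = 496


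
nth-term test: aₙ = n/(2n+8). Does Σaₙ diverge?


lim(n→∞) n/(2n+8) = 1/2 = 1/2  (divide numerator and denominator by n)
lim aₙ = 1/2 ≠ 0 → series DIVERGES

Diverges (lim aₙ = 1/2 ≠ 0)


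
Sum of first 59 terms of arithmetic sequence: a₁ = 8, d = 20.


aₙ = 8 + (59-1)×20 = 1168
Sₙ = n(a₁+aₙ)/2 = 59×(8+1168)/2
= 59×1176/2 = 34692

S_59 = 34692


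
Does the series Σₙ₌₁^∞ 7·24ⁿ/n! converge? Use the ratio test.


aₙ = 7·24^n/n!
a_{n+1}/aₙ = 24^(n+1)/(n+1)! × n!/24^n  (constant 7 cancels)
= 24/(n+1)
L = lim(n→∞) 24/(n+1) = 0
L < 1 → series CONVERGES

Converges (ratio test: L = 0 < 1)


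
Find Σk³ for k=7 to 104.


Σₖ₌7^104 k³ = [104·105/2]² − [6·7/2]²
= 29811600 − 441 = 29811159

Σk³ = 29811159


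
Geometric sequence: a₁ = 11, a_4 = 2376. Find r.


r^(n-1) = aₙ/a₁
r^3 = 2376/11 = 216
r = 216^(1/3)
= 6

r = 6


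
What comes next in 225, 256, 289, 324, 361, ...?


Pattern: perfect squares: n²
Terms: 225, 256, 289, 324, 361
Next term = 400

Next term = 400


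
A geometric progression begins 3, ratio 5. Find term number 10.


aₙ = a₁·r^(n-1)
= 3×5^9
= 3×1953125
= 5859375

a_10 = 5859375


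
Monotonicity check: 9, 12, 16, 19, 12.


Differences: 3, 4, 3, -7
Difference at position 1 is +3 (> 0) but position 4 is -7 (< 0) — sequence both rises and falls
→ NOT monotonic

Not monotonic


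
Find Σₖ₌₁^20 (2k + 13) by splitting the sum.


Σ(2k+13) = 2·Σk + 13·n
= 2·210 + 13·20
= 420 + 260 = 680

Σ = 680


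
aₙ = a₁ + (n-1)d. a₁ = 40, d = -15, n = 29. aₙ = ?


aₙ = a₁ + (n-1)d
= 40 + (29-1)×-15
= 40 - 420
= -380

a_29 = -380


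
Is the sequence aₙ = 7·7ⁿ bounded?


aₙ = 7·7ⁿ → as n→∞, aₙ→∞ (since base 7 > 1)
No finite upper bound exists
The sequence is UNBOUNDED

Unbounded (aₙ → ∞ as n → ∞)


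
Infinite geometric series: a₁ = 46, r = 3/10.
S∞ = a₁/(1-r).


S∞ = a₁/(1-r) = 46/(1 - 3/10)
= 46/(7/10)
= 460/7

S∞ = 460/7


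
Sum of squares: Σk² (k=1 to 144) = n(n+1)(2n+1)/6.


n = 144
n(n+1)(2n+1)/6 = 144×145×289/6
= 6034320/6 = 1005720

Σk² = 1005720


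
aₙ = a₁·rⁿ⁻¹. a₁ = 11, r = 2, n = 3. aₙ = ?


aₙ = a₁·r^(n-1)
= 11×2^2
= 11×4
= 44

a_3 = 44


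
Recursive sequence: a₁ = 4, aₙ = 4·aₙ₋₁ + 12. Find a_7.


Computing step by step:
a_1 = 4
a_2 = 28
a_3 = 124
a_4 = 508
a_5 = 2044
a_6 = 8188
a_7 = 32764


a_7 = 32764


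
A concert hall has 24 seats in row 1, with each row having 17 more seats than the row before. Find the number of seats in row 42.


aₙ = a₁ + (n-1)d
= 24 + (42-1)×17
= 24 + 697
= 721

a_42 = 721


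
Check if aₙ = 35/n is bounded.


a₁ = 35, a₂ = 35/2, a₃ = 35/3, ...
0 < aₙ ≤ 35 for all n ≥ 1
Lower bound: 0, Upper bound: 35
The sequence IS bounded

Bounded (0 < aₙ ≤ 35)


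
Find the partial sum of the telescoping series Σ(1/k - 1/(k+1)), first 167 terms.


Telescoping: adjacent terms cancel.
= 1/1 - 1/168
= 1 - 1/168 = 167/168

Sum = 167/168


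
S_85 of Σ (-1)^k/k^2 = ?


S = -1 + 1/4 - 1/9 + 1/16 - 1/25 + 1/36 - 1/49 + 1/64 ± ...
= -0.8225
(Full series converges to -π²/12 ≈ -0.8225)

S_85 = -0.8225


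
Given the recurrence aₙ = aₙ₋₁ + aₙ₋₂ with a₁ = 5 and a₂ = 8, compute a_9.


Computing iteratively: 5, 8, 13, 21, 34, 55, 89, 144, 233
a_9 = 233

a_9 = 233


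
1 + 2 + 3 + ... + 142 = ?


n(n+1)/2 = 142×143/2 = 20306/2 = 10153

Σk = 10153


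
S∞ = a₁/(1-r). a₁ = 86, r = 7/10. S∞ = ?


S∞ = a₁/(1-r) = 86/(1 - 7/10)
= 86/(3/10)
= 860/3

S∞ = 860/3


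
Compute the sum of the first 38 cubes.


n(n+1)/2 = 38×39/2 = 741
Σk³ = 741² = 549081

Σk³ = 549081


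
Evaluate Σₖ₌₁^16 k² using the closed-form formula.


n = 16
n(n+1)(2n+1)/6 = 16×17×33/6
= 8976/6 = 1496

Σk² = 1496


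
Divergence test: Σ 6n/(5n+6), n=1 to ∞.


lim(n→∞) 6n/(5n+6) = 6/5 = 6/5  (divide numerator and denominator by n)
lim aₙ = 6/5 ≠ 0 → series DIVERGES

Diverges (lim aₙ = 6/5 ≠ 0)


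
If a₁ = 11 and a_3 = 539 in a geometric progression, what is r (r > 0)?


r^(n-1) = aₙ/a₁
r^2 = 539/11 = 49
r = 49^(1/2)
= ±7; taking r > 0 gives r = 7

r = 7


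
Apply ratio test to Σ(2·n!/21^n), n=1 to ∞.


aₙ = 2·n!/21^n
a_{n+1}/aₙ = (n+1)!/21^(n+1) × 21^n/n!  (constant 2 cancels)
= (n+1)/21
L = lim(n→∞) (n+1)/21 = ∞
L > 1 → series DIVERGES

Diverges (ratio test: L = ∞ > 1)


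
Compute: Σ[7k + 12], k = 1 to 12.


Σ(7k+12) = 7·Σk + 12·n
= 7·78 + 12·12
= 546 + 144 = 690

Σ = 690


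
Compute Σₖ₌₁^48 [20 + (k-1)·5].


aₙ = 20 + (48-1)×5 = 255
Sₙ = n(a₁+aₙ)/2 = 48×(20+255)/2
= 48×275/2 = 6600

S_48 = 6600


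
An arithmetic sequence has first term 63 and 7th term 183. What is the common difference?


d = (aₙ - a₁)/(n-1)
= (183 - 63)/(7-1)
= 120/6 = 20

d = 20


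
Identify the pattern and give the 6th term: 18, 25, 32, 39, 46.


Pattern: arithmetic (d=7)
Terms: 18, 25, 32, 39, 46
Next term = 53

Next term = 53


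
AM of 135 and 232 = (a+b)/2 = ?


AM = (135 + 232)/2 = 367/2 = 183.5

AM = 183.5


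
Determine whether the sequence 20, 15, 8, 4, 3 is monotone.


Differences: -5, -7, -4, -1
All differences < 0 → strictly DECREASING

Monotonically decreasing


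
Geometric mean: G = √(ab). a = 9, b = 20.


GM = √(9×20) = √180 = 13.4164

GM = 13.4164


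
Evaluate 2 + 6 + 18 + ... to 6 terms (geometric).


Sₙ = 2×(3^6 - 1)/(3 - 1)
= 2×(729 - 1)/2
= 2×728/2
= 728

S_6 = 728


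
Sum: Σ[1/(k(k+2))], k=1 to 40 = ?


1/(k(k+2)) = (1/2)·(1/k - 1/(k+2)) (partial fractions)
Telescoping: Σ = (1/2)·(1 + 1/2 - 1/41 - 1/42) = 625/861

Sum = 625/861


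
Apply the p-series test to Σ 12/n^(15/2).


p-series test: Σ c/n^p converges if p > 1, diverges if p ≤ 1 (constant c > 0 doesn't affect convergence).
p = 15/2
15/2 > 1 → CONVERGES

Converges (p = 15/2 > 1)


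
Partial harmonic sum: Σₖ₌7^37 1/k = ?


Σₖ₌7^37 1/k = 1/7 + 1/8 + 1/9 + ... + 1/37
= 850782285001393/485721041551200
≈ 1.7516

Sum = 850782285001393/485721041551200 ≈ 1.7516


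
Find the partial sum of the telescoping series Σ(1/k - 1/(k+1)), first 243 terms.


Telescoping: adjacent terms cancel.
= 1/1 - 1/244
= 1 - 1/244 = 243/244

Sum = 243/244


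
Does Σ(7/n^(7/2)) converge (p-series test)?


p-series test: Σ c/n^p converges if p > 1, diverges if p ≤ 1 (constant c > 0 doesn't affect convergence).
p = 7/2
7/2 > 1 → CONVERGES

Converges (p = 7/2 > 1)


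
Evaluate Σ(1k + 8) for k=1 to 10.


Σ(1k+8) = 1·Σk + 8·n
= 1·55 + 8·10
= 55 + 80 = 135

Σ = 135


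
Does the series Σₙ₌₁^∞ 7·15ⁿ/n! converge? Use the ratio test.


aₙ = 7·15^n/n!
a_{n+1}/aₙ = 15^(n+1)/(n+1)! × n!/15^n  (constant 7 cancels)
= 15/(n+1)
L = lim(n→∞) 15/(n+1) = 0
L < 1 → series CONVERGES

Converges (ratio test: L = 0 < 1)


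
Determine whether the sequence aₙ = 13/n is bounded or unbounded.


a₁ = 13, a₂ = 13/2, a₃ = 13/3, ...
0 < aₙ ≤ 13 for all n ≥ 1
Lower bound: 0, Upper bound: 13
The sequence IS bounded

Bounded (0 < aₙ ≤ 13)


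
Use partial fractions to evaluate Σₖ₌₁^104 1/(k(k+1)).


1/(k(k+1)) = 1/k - 1/(k+1) (partial fractions)
Telescoping: Σ = 1 - 1/105 = 104/105

Sum = 104/105


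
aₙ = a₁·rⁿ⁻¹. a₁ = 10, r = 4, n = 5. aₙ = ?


aₙ = a₁·r^(n-1)
= 10×4^4
= 10×256
= 2560

a_5 = 2560


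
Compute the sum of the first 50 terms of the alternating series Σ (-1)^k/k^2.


S = -1 + 1/4 - 1/9 + 1/16 - 1/25 + 1/36 - 1/49 + 1/64 ± ...
= -0.8223
(Full series converges to -π²/12 ≈ -0.8225)

S_50 = -0.8223


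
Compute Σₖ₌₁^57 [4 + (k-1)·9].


aₙ = 4 + (57-1)×9 = 508
Sₙ = n(a₁+aₙ)/2 = 57×(4+508)/2
= 57×512/2 = 14592

S_57 = 14592


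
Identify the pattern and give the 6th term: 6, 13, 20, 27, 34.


Pattern: arithmetic (d=7)
Terms: 6, 13, 20, 27, 34
Next term = 41

Next term = 41


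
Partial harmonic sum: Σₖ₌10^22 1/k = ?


Σₖ₌10^22 1/k = 1/10 + 1/11 + 1/12 + ... + 1/22
= 200631103/232792560
≈ 0.8618

Sum = 200631103/232792560 ≈ 0.8618


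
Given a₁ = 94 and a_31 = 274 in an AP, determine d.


d = (aₙ - a₁)/(n-1)
= (274 - 94)/(31-1)
= 180/30 = 6

d = 6


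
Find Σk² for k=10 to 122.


Σₖ₌10^122 k² = Σₖ₌₁^122 k² − Σₖ₌₁^9 k²
= 122·123·245/6 − 9·10·19/6
= 612745 − 285 = 612460

Σk² = 612460


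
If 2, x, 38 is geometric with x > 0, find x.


GM = √(2×38) = √76 = 8.7178

GM = 8.7178


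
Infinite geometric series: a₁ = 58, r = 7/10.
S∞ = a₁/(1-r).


S∞ = a₁/(1-r) = 58/(1 - 7/10)
= 58/(3/10)
= 580/3

S∞ = 580/3


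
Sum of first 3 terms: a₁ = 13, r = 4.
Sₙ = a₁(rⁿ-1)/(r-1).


Sₙ = 13×(4^3 - 1)/(4 - 1)
= 13×(64 - 1)/3
= 13×63/3
= 273

S_3 = 273


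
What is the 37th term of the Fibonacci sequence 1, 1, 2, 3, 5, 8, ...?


Fibonacci sequence: 1, 1, 2, 3, 5, 8, 13, 21, 34, 55, 89, ...
F(37) = 24157817

F(37) = 24157817


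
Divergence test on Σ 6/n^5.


lim(n→∞) 6/n^5 = 0
lim aₙ = 0 → nth-term test is INCONCLUSIVE
(Need other tests; this is actually a convergent p-series with p=5 > 1)

Inconclusive (lim aₙ = 0; need another test)


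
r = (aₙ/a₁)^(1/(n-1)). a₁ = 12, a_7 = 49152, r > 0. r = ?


r^(n-1) = aₙ/a₁
r^6 = 49152/12 = 4096
r = 4096^(1/6)
= ±4; taking r > 0 gives r = 4

r = 4


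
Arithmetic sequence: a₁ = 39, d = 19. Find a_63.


aₙ = a₁ + (n-1)d
= 39 + (63-1)×19
= 39 + 1178
= 1217

a_63 = 1217


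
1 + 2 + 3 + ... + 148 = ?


n(n+1)/2 = 148×149/2 = 22052/2 = 11026

Σk = 11026


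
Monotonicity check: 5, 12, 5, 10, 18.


Differences: 7, -7, 5, 8
Difference at position 1 is +7 (> 0) but position 2 is -7 (< 0) — sequence both rises and falls
→ NOT monotonic

Not monotonic


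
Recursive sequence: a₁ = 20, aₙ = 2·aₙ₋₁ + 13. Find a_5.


Computing step by step:
a_1 = 20
a_2 = 53
a_3 = 119
a_4 = 251
a_5 = 515


a_5 = 515


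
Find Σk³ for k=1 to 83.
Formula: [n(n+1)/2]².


n(n+1)/2 = 83×84/2 = 3486
Σk³ = 3486² = 12152196

Σk³ = 12152196


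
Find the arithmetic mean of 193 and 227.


AM = (193 + 227)/2 = 420/2 = 210

AM = 210


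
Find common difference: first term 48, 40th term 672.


d = (aₙ - a₁)/(n-1)
= (672 - 48)/(40-1)
= 624/39 = 16

d = 16


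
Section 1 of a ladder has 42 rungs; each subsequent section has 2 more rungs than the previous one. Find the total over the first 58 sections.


aₙ = 42 + (58-1)×2 = 156
Sₙ = n(a₁+aₙ)/2 = 58×(42+156)/2
= 58×198/2 = 5742

S_58 = 5742


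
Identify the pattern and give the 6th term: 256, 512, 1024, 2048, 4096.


Pattern: powers of 2: 2ⁿ
Terms: 256, 512, 1024, 2048, 4096
Next term = 8192

Next term = 8192


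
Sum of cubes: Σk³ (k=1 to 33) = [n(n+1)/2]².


n(n+1)/2 = 33×34/2 = 561
Σk³ = 561² = 314721

Σk³ = 314721


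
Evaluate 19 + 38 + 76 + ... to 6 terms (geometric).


Sₙ = 19×(2^6 - 1)/(2 - 1)
= 19×(64 - 1)/1
= 19×63/1
= 1197

S_6 = 1197


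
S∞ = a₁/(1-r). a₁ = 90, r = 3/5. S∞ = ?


S∞ = a₁/(1-r) = 90/(1 - 3/5)
= 90/(2/5)
= 225

S∞ = 225


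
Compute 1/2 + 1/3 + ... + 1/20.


Σₖ₌2^20 1/k = 1/2 + 1/3 + 1/4 + ... + 1/20
= 40315631/15519504
≈ 2.5977

Sum = 40315631/15519504 ≈ 2.5977


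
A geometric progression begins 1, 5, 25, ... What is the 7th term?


aₙ = a₁·r^(n-1)
= 1×5^6
= 1×15625
= 15625

a_7 = 15625


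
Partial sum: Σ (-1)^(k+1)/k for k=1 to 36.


S = 1 - 1/2 + 1/3 - 1/4 + 1/5 - 1/6 + 1/7 - 1/8 ± ...
= 0.6795
(Full series converges to +ln(2) ≈ +0.6931)

S_36 = 0.6795


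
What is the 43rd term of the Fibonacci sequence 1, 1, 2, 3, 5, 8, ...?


Fibonacci sequence: 1, 1, 2, 3, 5, 8, 13, 21, 34, 55, 89, ...
F(43) = 433494437

F(43) = 433494437


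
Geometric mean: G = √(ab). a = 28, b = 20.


GM = √(28×20) = √560 = 23.6643

GM = 23.6643


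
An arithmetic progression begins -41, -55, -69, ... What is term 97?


aₙ = a₁ + (n-1)d
= -41 + (97-1)×-14
= -41 - 1344
= -1385

a_97 = -1385


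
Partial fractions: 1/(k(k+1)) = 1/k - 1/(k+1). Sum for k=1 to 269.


1/(k(k+1)) = 1/k - 1/(k+1) (partial fractions)
Telescoping: Σ = 1 - 1/270 = 269/270

Sum = 269/270


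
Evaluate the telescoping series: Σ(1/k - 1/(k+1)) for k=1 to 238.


Telescoping: adjacent terms cancel.
= 1/1 - 1/239
= 1 - 1/239 = 238/239

Sum = 238/239


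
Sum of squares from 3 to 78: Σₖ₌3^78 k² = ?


Σₖ₌3^78 k² = Σₖ₌₁^78 k² − Σₖ₌₁^2 k²
= 78·79·157/6 − 2·3·5/6
= 161239 − 5 = 161234

Σk² = 161234


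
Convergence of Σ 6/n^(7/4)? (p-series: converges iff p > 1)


p-series test: Σ c/n^p converges if p > 1, diverges if p ≤ 1 (constant c > 0 doesn't affect convergence).
p = 7/4
7/4 > 1 → CONVERGES

Converges (p = 7/4 > 1)


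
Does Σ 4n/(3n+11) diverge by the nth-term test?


lim(n→∞) 4n/(3n+11) = 4/3 = 4/3  (divide numerator and denominator by n)
lim aₙ = 4/3 ≠ 0 → series DIVERGES

Diverges (lim aₙ = 4/3 ≠ 0)


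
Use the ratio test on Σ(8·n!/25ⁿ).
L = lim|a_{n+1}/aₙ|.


aₙ = 8·n!/25^n
a_{n+1}/aₙ = (n+1)!/25^(n+1) × 25^n/n!  (constant 8 cancels)
= (n+1)/25
L = lim(n→∞) (n+1)/25 = ∞
L > 1 → series DIVERGES

Diverges (ratio test: L = ∞ > 1)


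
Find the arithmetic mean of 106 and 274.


AM = (106 + 274)/2 = 380/2 = 190

AM = 190


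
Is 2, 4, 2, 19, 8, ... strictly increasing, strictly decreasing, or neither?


Differences: 2, -2, 17, -11
Difference at position 1 is +2 (> 0) but position 2 is -2 (< 0) — sequence both rises and falls
→ NOT monotonic

Not monotonic


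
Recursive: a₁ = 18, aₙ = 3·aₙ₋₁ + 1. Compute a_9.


Computing step by step:
a_1 = 18
a_2 = 55
a_3 = 166
a_4 = 499
a_5 = 1498
a_6 = 4495
a_7 = 13486
a_8 = 40459
a_9 = 121378


a_9 = 121378


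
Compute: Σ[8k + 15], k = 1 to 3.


Σ(8k+15) = 8·Σk + 15·n
= 8·6 + 15·3
= 48 + 45 = 93

Σ = 93


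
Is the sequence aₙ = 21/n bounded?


a₁ = 21, a₂ = 21/2, a₃ = 21/3, ...
0 < aₙ ≤ 21 for all n ≥ 1
Lower bound: 0, Upper bound: 21
The sequence IS bounded

Bounded (0 < aₙ ≤ 21)


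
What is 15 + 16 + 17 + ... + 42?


Σₖ₌15^42 k = Σₖ₌₁^42 k − Σₖ₌₁^14 k
= 42·43/2 − 14·15/2
= 903 − 105 = 798

Σk = 798


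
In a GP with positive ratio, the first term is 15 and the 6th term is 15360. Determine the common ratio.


r^(n-1) = aₙ/a₁
r^5 = 15360/15 = 1024
r = 1024^(1/5)
= 4

r = 4


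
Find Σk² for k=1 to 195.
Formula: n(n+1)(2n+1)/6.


n = 195
n(n+1)(2n+1)/6 = 195×196×391/6
= 14944020/6 = 2490670

Σk² = 2490670


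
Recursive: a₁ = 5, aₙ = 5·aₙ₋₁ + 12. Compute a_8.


Computing step by step:
a_1 = 5
a_2 = 37
a_3 = 197
a_4 = 997
a_5 = 4997
a_6 = 24997
a_7 = 124997
a_8 = 624997


a_8 = 624997


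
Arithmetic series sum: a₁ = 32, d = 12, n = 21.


aₙ = 32 + (21-1)×12 = 272
Sₙ = n(a₁+aₙ)/2 = 21×(32+272)/2
= 21×304/2 = 3192

S_21 = 3192


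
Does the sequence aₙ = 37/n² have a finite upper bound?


a₁ = 37, a₂ = 37/4, a₃ = 37/9, ...
0 < aₙ ≤ 37 for all n ≥ 1
The sequence IS bounded

Bounded (0 < aₙ ≤ 37)


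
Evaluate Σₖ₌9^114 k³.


Σₖ₌9^114 k³ = [114·115/2]² − [8·9/2]²
= 42968025 − 1296 = 42966729

Σk³ = 42966729


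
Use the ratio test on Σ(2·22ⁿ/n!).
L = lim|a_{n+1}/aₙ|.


aₙ = 2·22^n/n!
a_{n+1}/aₙ = 22^(n+1)/(n+1)! × n!/22^n  (constant 2 cancels)
= 22/(n+1)
L = lim(n→∞) 22/(n+1) = 0
L < 1 → series CONVERGES

Converges (ratio test: L = 0 < 1)


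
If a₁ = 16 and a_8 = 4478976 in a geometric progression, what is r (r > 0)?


r^(n-1) = aₙ/a₁
r^7 = 4478976/16 = 279936
r = 279936^(1/7)
= 6

r = 6


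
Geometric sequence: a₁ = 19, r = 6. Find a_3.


aₙ = a₁·r^(n-1)
= 19×6^2
= 19×36
= 684

a_3 = 684


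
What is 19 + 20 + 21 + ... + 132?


Σₖ₌19^132 k = Σₖ₌₁^132 k − Σₖ₌₁^18 k
= 132·133/2 − 18·19/2
= 8778 − 171 = 8607

Σk = 8607


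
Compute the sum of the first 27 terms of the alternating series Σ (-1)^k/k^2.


S = -1 + 1/4 - 1/9 + 1/16 - 1/25 + 1/36 - 1/49 + 1/64 ± ...
= -0.8231
(Full series converges to -π²/12 ≈ -0.8225)

S_27 = -0.8231


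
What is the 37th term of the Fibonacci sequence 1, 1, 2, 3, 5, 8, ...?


Fibonacci sequence: 1, 1, 2, 3, 5, 8, 13, 21, 34, 55, 89, ...
F(37) = 24157817

F(37) = 24157817


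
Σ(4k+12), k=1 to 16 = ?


Σ(4k+12) = 4·Σk + 12·n
= 4·136 + 12·16
= 544 + 192 = 736

Σ = 736


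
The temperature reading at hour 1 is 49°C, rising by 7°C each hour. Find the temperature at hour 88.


aₙ = a₁ + (n-1)d
= 49 + (88-1)×7
= 49 + 609
= 658

a_88 = 658


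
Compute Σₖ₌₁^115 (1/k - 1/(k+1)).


Telescoping: adjacent terms cancel.
= 1/1 - 1/116
= 1 - 1/116 = 115/116

Sum = 115/116


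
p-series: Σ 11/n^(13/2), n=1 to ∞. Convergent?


p-series test: Σ c/n^p converges if p > 1, diverges if p ≤ 1 (constant c > 0 doesn't affect convergence).
p = 13/2
13/2 > 1 → CONVERGES

Converges (p = 13/2 > 1)


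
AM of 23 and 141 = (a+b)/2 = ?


AM = (23 + 141)/2 = 164/2 = 82

AM = 82


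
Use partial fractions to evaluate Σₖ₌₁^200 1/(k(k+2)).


1/(k(k+2)) = (1/2)·(1/k - 1/(k+2)) (partial fractions)
Telescoping: Σ = (1/2)·(1 + 1/2 - 1/201 - 1/202) = 15125/20301

Sum = 15125/20301


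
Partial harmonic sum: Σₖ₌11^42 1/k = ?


Σₖ₌11^42 1/k = 1/11 + 1/12 + 1/13 + ... + 1/42
= 27836068974842873/19914562703599200
≈ 1.3978

Sum = 27836068974842873/19914562703599200 ≈ 1.3978


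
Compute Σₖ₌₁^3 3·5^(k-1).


Sₙ = 3×(5^3 - 1)/(5 - 1)
= 3×(125 - 1)/4
= 3×124/4
= 93

S_3 = 93


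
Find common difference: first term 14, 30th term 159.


d = (aₙ - a₁)/(n-1)
= (159 - 14)/(30-1)
= 145/29 = 5

d = 5


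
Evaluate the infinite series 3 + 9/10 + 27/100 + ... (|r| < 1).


S∞ = a₁/(1-r) = 3/(1 - 3/10)
= 3/(7/10)
= 30/7

S∞ = 30/7


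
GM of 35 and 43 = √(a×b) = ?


GM = √(35×43) = √1505 = 38.7943

GM = 38.7943


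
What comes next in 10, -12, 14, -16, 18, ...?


Pattern: alternating sign, magnitude arithmetic (d=2)
Terms: 10, -12, 14, -16, 18
Next term = -20

Next term = -20


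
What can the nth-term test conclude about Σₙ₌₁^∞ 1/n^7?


lim(n→∞) 1/n^7 = 0
lim aₙ = 0 → nth-term test is INCONCLUSIVE
(Need other tests; this is actually a convergent p-series with p=7 > 1)

Inconclusive (lim aₙ = 0; need another test)


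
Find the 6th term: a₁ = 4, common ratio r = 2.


aₙ = a₁·r^(n-1)
= 4×2^5
= 4×32
= 128

a_6 = 128


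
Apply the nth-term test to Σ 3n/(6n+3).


lim(n→∞) 3n/(6n+3) = 3/6 = 1/2  (divide numerator and denominator by n)
lim aₙ = 1/2 ≠ 0 → series DIVERGES

Diverges (lim aₙ = 1/2 ≠ 0)


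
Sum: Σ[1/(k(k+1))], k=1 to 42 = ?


1/(k(k+1)) = 1/k - 1/(k+1) (partial fractions)
Telescoping: Σ = 1 - 1/43 = 42/43

Sum = 42/43


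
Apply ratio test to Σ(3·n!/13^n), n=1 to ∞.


aₙ = 3·n!/13^n
a_{n+1}/aₙ = (n+1)!/13^(n+1) × 13^n/n!  (constant 3 cancels)
= (n+1)/13
L = lim(n→∞) (n+1)/13 = ∞
L > 1 → series DIVERGES

Diverges (ratio test: L = ∞ > 1)


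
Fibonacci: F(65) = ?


Fibonacci sequence: 1, 1, 2, 3, 5, 8, 13, 21, 34, 55, 89, ...
F(65) = 17167680177565

F(65) = 17167680177565


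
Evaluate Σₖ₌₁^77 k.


n(n+1)/2 = 77×78/2 = 6006/2 = 3003

Σk = 3003


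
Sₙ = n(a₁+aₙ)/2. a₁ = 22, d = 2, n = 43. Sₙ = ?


aₙ = 22 + (43-1)×2 = 106
Sₙ = n(a₁+aₙ)/2 = 43×(22+106)/2
= 43×128/2 = 2752

S_43 = 2752


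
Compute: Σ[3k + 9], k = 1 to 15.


Σ(3k+9) = 3·Σk + 9·n
= 3·120 + 9·15
= 360 + 135 = 495

Σ = 495


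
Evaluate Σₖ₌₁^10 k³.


n(n+1)/2 = 10×11/2 = 55
Σk³ = 55² = 3025

Σk³ = 3025


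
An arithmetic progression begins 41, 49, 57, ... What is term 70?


aₙ = a₁ + (n-1)d
= 41 + (70-1)×8
= 41 + 552
= 593

a_70 = 593


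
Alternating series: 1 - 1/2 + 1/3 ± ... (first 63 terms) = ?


S = 1 - 1/2 + 1/3 - 1/4 + 1/5 - 1/6 + 1/7 - 1/8 ± ...
= 0.701
(Full series converges to +ln(2) ≈ +0.6931)

S_63 = 0.701


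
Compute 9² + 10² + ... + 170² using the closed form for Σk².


Σₖ₌9^170 k² = Σₖ₌₁^170 k² − Σₖ₌₁^8 k²
= 170·171·341/6 − 8·9·17/6
= 1652145 − 204 = 1651941

Σk² = 1651941


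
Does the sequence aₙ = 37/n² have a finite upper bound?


a₁ = 37, a₂ = 37/4, a₃ = 37/9, ...
0 < aₙ ≤ 37 for all n ≥ 1
The sequence IS bounded

Bounded (0 < aₙ ≤ 37)


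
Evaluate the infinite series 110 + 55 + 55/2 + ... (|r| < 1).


S∞ = a₁/(1-r) = 110/(1 - 1/2)
= 110/(1/2)
= 220

S∞ = 220


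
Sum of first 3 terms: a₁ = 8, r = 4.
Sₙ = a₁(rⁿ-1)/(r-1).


Sₙ = 8×(4^3 - 1)/(4 - 1)
= 8×(64 - 1)/3
= 8×63/3
= 168

S_3 = 168


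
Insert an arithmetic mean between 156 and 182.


AM = (156 + 182)/2 = 338/2 = 169

AM = 169


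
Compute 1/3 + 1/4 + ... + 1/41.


Σₖ₌3^41 1/k = 1/3 + 1/4 + 1/5 + ... + 1/41
= 55819190615098733/19914562703599200
≈ 2.8029

Sum = 55819190615098733/19914562703599200 ≈ 2.8029


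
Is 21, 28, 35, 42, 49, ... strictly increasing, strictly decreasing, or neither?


Differences: 7, 7, 7, 7
All differences > 0 → strictly INCREASING

Monotonically increasing


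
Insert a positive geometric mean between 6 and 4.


GM = √(6×4) = √24 = 4.899

GM = 4.899


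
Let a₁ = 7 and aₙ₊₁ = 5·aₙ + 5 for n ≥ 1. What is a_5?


Computing step by step:
a_1 = 7
a_2 = 40
a_3 = 205
a_4 = 1030
a_5 = 5155


a_5 = 5155


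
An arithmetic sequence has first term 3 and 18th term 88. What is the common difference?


d = (aₙ - a₁)/(n-1)
= (88 - 3)/(18-1)
= 85/17 = 5

d = 5


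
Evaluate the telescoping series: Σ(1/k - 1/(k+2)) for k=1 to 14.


Telescoping with gap 2: two head and two tail terms survive.
= (1 + 1/2) - (1/15 + 1/16)
= 3/2 - 1/15 - 1/16 = 329/240

Sum = 329/240


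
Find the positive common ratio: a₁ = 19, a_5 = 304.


r^(n-1) = aₙ/a₁
r^4 = 304/19 = 16
r = 16^(1/4)
= ±2; taking r > 0 gives r = 2

r = 2


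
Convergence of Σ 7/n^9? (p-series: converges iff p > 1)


p-series test: Σ c/n^p converges if p > 1, diverges if p ≤ 1 (constant c > 0 doesn't affect convergence).
p = 9
9 > 1 → CONVERGES

Converges (p = 9 > 1)


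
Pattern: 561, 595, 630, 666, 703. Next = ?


Pattern: triangular numbers: n(n+1)/2
Terms: 561, 595, 630, 666, 703
Next term = 741

Next term = 741


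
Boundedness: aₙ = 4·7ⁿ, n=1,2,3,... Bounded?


aₙ = 4·7ⁿ → as n→∞, aₙ→∞ (since base 7 > 1)
No finite upper bound exists
The sequence is UNBOUNDED

Unbounded (aₙ → ∞ as n → ∞)


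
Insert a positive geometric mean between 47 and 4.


GM = √(47×4) = √188 = 13.7113

GM = 13.7113


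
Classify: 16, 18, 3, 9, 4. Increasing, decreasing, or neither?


Differences: 2, -15, 6, -5
Difference at position 1 is +2 (> 0) but position 2 is -15 (< 0) — sequence both rises and falls
→ NOT monotonic

Not monotonic


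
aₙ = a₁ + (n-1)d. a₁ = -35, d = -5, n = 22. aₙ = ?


aₙ = a₁ + (n-1)d
= -35 + (22-1)×-5
= -35 - 105
= -140

a_22 = -140


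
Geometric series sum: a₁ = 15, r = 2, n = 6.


Sₙ = 15×(2^6 - 1)/(2 - 1)
= 15×(64 - 1)/1
= 15×63/1
= 945

S_6 = 945


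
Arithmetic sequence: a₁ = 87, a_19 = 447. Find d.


d = (aₙ - a₁)/(n-1)
= (447 - 87)/(19-1)
= 360/18 = 20

d = 20


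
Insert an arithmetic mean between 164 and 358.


AM = (164 + 358)/2 = 522/2 = 261

AM = 261


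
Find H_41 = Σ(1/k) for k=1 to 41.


H_41 = 1/1 + 1/2 + 1/3 + ... + 1/41
= 85691034670497533/19914562703599200
≈ 4.3029

H_41 = 85691034670497533/19914562703599200 ≈ 4.3029


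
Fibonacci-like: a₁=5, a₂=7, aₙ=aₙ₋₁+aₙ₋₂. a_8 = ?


Computing iteratively: 5, 7, 12, 19, 31, 50, 81, 131
a_8 = 131

a_8 = 131


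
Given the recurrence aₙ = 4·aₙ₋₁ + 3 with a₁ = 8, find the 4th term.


Computing step by step:
a_1 = 8
a_2 = 35
a_3 = 143
a_4 = 575


a_4 = 575


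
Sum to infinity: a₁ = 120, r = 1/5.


S∞ = a₁/(1-r) = 120/(1 - 1/5)
= 120/(4/5)
= 150

S∞ = 150


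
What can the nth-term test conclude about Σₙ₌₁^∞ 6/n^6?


lim(n→∞) 6/n^6 = 0
lim aₙ = 0 → nth-term test is INCONCLUSIVE
(Need other tests; this is actually a convergent p-series with p=6 > 1)

Inconclusive (lim aₙ = 0; need another test)


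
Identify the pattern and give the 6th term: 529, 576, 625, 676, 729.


Pattern: perfect squares: n²
Terms: 529, 576, 625, 676, 729
Next term = 784

Next term = 784


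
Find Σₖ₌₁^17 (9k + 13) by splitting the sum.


Σ(9k+13) = 9·Σk + 13·n
= 9·153 + 13·17
= 1377 + 221 = 1598

Σ = 1598


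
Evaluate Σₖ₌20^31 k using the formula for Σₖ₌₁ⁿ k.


Σₖ₌20^31 k = Σₖ₌₁^31 k − Σₖ₌₁^19 k
= 31·32/2 − 19·20/2
= 496 − 190 = 306

Σk = 306


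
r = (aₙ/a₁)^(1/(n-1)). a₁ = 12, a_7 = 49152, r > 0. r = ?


r^(n-1) = aₙ/a₁
r^6 = 49152/12 = 4096
r = 4096^(1/6)
= ±4; taking r > 0 gives r = 4

r = 4


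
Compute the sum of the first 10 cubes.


n(n+1)/2 = 10×11/2 = 55
Σk³ = 55² = 3025

Σk³ = 3025


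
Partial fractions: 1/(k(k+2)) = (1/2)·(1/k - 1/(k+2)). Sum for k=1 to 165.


1/(k(k+2)) = (1/2)·(1/k - 1/(k+2)) (partial fractions)
Telescoping: Σ = (1/2)·(1 + 1/2 - 1/166 - 1/167) = 20625/27722

Sum = 20625/27722


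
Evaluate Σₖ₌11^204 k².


Σₖ₌11^204 k² = Σₖ₌₁^204 k² − Σₖ₌₁^10 k²
= 204·205·409/6 − 10·11·21/6
= 2850730 − 385 = 2850345

Σk² = 2850345


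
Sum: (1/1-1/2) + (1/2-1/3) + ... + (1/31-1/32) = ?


Telescoping: adjacent terms cancel.
= 1/1 - 1/32
= 1 - 1/32 = 31/32

Sum = 31/32


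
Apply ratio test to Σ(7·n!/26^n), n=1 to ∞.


aₙ = 7·n!/26^n
a_{n+1}/aₙ = (n+1)!/26^(n+1) × 26^n/n!  (constant 7 cancels)
= (n+1)/26
L = lim(n→∞) (n+1)/26 = ∞
L > 1 → series DIVERGES

Diverges (ratio test: L = ∞ > 1)


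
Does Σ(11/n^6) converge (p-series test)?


p-series test: Σ c/n^p converges if p > 1, diverges if p ≤ 1 (constant c > 0 doesn't affect convergence).
p = 6
6 > 1 → CONVERGES

Converges (p = 6 > 1)


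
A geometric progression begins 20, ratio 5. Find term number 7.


aₙ = a₁·r^(n-1)
= 20×5^6
= 20×15625
= 312500

a_7 = 312500


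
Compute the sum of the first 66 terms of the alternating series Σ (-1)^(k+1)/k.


S = 1 - 1/2 + 1/3 - 1/4 + 1/5 - 1/6 + 1/7 - 1/8 ± ...
= 0.6856
(Full series converges to +ln(2) ≈ +0.6931)

S_66 = 0.6856


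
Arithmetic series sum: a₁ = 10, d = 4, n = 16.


aₙ = 10 + (16-1)×4 = 70
Sₙ = n(a₁+aₙ)/2 = 16×(10+70)/2
= 16×80/2 = 640

S_16 = 640


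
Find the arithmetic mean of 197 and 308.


AM = (197 + 308)/2 = 505/2 = 252.5

AM = 252.5


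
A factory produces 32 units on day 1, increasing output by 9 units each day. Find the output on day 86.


aₙ = a₁ + (n-1)d
= 32 + (86-1)×9
= 32 + 765
= 797

a_86 = 797


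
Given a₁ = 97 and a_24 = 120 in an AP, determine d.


d = (aₙ - a₁)/(n-1)
= (120 - 97)/(24-1)
= 23/23 = 1

d = 1


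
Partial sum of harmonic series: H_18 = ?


H_18 = 1/1 + 1/2 + 1/3 + ... + 1/18
= 14274301/4084080
≈ 3.4951

H_18 = 14274301/4084080 ≈ 3.4951


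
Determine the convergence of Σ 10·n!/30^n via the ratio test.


aₙ = 10·n!/30^n
a_{n+1}/aₙ = (n+1)!/30^(n+1) × 30^n/n!  (constant 10 cancels)
= (n+1)/30
L = lim(n→∞) (n+1)/30 = ∞
L > 1 → series DIVERGES

Diverges (ratio test: L = ∞ > 1)


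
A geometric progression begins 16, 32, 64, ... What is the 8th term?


aₙ = a₁·r^(n-1)
= 16×2^7
= 16×128
= 2048

a_8 = 2048


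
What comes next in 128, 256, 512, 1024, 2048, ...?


Pattern: powers of 2: 2ⁿ
Terms: 128, 256, 512, 1024, 2048
Next term = 4096

Next term = 4096


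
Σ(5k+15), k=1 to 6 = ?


Σ(5k+15) = 5·Σk + 15·n
= 5·21 + 15·6
= 105 + 90 = 195

Σ = 195


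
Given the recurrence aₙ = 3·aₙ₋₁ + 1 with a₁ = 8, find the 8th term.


Computing step by step:
a_1 = 8
a_2 = 25
a_3 = 76
a_4 = 229
a_5 = 688
a_6 = 2065
a_7 = 6196
a_8 = 18589


a_8 = 18589


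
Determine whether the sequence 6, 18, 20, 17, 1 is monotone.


Differences: 12, 2, -3, -16
Difference at position 1 is +12 (> 0) but position 3 is -3 (< 0) — sequence both rises and falls
→ NOT monotonic

Not monotonic


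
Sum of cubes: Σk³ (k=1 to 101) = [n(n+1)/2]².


n(n+1)/2 = 101×102/2 = 5151
Σk³ = 5151² = 26532801

Σk³ = 26532801


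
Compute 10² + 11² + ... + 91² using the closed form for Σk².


Σₖ₌10^91 k² = Σₖ₌₁^91 k² − Σₖ₌₁^9 k²
= 91·92·183/6 − 9·10·19/6
= 255346 − 285 = 255061

Σk² = 255061
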